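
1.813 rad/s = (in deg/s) 103.9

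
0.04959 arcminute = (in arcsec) 2.975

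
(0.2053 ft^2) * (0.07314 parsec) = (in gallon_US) 1.137e+16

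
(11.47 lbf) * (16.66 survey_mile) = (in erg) 1.368e+13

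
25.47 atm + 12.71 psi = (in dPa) 2.668e+07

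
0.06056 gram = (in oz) 0.002136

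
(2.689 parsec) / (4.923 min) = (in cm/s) 2.809e+16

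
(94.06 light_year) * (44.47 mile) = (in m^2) 6.369e+22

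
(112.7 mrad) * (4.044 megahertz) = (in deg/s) 2.611e+07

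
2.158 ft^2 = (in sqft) 2.158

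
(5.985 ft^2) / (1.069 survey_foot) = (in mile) 0.00106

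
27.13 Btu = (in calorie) 6841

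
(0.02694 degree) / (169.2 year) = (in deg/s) 5.049e-12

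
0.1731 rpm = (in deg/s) 1.039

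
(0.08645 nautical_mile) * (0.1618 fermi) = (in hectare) 2.591e-18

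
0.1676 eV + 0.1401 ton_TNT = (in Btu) 5.556e+05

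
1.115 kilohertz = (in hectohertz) 11.15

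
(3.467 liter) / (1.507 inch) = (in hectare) 9.057e-06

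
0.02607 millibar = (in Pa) 2.607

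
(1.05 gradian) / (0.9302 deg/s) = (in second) 1.016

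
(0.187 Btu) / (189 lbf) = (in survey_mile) 0.0001458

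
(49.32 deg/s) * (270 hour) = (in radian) 8.367e+05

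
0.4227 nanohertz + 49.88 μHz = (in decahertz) 4.988e-06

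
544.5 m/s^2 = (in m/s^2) 544.5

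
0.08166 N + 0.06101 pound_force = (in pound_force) 0.07937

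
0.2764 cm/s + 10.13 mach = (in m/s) 3449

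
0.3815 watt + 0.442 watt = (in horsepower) 0.001104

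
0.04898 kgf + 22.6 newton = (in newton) 23.08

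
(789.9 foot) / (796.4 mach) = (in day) 1.028e-08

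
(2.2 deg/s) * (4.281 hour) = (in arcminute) 2.034e+06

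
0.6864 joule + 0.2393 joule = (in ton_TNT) 2.212e-10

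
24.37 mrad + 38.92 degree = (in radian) 0.7037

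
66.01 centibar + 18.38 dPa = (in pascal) 6.601e+04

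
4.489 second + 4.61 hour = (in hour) 4.611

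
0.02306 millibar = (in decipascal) 23.06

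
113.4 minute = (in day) 0.07875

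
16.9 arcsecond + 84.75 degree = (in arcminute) 5085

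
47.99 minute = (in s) 2879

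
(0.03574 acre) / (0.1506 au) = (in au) 4.291e-20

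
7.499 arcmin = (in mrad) 2.181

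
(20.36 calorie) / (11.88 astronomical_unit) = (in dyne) 4.793e-06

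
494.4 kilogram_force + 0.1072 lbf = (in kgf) 494.4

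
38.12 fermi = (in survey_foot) 1.251e-13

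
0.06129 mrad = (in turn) 9.755e-06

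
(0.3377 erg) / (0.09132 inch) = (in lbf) 3.273e-06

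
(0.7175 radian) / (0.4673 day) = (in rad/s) 1.777e-05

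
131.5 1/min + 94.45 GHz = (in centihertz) 9.445e+12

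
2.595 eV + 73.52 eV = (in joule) 1.219e-17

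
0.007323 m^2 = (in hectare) 7.323e-07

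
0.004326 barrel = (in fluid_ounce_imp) 24.21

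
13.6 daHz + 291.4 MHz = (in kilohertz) 2.914e+05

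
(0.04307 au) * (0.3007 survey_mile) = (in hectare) 3.118e+08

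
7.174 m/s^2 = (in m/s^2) 7.174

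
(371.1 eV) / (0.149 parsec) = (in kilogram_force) 1.319e-33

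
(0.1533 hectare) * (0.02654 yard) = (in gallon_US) 9828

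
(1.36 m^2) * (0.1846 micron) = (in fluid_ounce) 0.008489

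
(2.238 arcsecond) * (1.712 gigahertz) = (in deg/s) 1.064e+06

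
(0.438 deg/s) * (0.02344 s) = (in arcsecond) 36.96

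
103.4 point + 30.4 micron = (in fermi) 3.651e+13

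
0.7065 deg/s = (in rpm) 0.1178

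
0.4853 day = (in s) 4.193e+04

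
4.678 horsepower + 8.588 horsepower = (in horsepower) 13.27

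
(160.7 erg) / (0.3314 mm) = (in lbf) 0.0109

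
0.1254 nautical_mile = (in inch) 9143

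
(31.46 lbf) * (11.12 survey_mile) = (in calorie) 5.986e+05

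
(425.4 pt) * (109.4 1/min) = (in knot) 0.5319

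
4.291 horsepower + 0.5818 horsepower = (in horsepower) 4.873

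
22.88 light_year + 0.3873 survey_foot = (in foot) 7.102e+17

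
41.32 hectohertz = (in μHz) 4.132e+09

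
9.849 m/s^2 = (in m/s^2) 9.849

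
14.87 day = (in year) 0.04074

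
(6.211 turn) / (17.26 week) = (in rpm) 3.57e-05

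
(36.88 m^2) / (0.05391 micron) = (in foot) 2.244e+09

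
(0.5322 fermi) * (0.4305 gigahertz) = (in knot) 4.454e-07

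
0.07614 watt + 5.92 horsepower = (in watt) 4415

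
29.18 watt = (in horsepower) 0.03913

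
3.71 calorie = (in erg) 1.552e+08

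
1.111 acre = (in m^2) 4496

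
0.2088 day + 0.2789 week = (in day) 2.161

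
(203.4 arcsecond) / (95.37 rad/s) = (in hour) 2.872e-09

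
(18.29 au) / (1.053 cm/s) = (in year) 8.24e+06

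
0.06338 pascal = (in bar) 6.338e-07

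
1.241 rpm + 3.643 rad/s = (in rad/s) 3.773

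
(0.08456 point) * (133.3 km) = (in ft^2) 42.8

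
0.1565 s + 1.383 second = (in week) 2.545e-06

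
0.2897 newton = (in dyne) 2.897e+04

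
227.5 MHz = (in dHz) 2.275e+09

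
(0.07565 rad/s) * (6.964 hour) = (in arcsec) 3.912e+08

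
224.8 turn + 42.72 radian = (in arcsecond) 3.002e+08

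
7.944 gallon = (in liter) 30.07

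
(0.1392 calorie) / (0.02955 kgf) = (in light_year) 2.124e-16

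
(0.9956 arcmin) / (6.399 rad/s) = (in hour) 1.257e-08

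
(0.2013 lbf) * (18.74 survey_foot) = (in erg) 5.115e+07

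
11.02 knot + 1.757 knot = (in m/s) 6.573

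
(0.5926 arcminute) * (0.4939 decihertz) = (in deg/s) 0.0004878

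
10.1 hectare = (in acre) 24.96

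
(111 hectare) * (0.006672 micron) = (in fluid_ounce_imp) 260.7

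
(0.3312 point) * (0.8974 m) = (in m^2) 0.0001049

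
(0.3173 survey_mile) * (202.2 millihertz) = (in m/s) 103.3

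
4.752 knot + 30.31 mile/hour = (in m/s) 15.99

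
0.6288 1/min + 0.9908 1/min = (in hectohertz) 0.0002699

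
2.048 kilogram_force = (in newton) 20.08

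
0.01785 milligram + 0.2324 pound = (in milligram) 1.054e+05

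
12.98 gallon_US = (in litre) 49.13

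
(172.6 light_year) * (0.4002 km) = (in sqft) 7.034e+21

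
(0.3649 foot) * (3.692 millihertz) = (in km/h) 0.001478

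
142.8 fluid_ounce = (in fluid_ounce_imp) 148.6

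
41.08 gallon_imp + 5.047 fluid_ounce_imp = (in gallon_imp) 41.11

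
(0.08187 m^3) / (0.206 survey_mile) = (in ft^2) 0.002658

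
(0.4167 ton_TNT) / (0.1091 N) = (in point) 4.53e+13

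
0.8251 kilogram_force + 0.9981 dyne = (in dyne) 8.091e+05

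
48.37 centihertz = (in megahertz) 4.837e-07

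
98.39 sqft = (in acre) 0.002259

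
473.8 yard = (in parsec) 1.404e-14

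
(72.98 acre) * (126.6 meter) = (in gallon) 9.877e+09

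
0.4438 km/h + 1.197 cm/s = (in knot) 0.2629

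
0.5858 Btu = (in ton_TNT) 1.477e-07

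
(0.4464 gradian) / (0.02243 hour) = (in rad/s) 8.684e-05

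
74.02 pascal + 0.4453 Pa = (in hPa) 0.7447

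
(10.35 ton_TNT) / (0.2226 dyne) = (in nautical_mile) 1.05e+13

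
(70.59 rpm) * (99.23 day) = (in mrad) 6.338e+10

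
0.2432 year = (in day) 88.77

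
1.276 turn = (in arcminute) 2.756e+04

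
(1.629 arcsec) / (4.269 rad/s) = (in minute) 3.083e-08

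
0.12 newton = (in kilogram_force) 0.01224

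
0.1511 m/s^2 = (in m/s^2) 0.1511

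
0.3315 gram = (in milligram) 331.5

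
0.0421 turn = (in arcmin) 909.4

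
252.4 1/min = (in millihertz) 4207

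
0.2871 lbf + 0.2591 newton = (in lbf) 0.3453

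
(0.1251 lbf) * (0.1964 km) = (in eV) 6.821e+20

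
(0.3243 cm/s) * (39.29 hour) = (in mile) 0.285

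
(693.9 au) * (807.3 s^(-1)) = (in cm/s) 8.38e+18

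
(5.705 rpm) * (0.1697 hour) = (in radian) 365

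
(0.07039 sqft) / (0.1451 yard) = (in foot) 0.1617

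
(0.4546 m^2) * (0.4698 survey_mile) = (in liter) 3.437e+05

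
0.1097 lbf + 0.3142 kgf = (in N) 3.569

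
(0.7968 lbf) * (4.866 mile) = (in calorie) 6634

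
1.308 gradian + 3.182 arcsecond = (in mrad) 20.56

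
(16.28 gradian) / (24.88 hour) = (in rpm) 2.726e-05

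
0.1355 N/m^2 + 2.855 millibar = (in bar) 0.002856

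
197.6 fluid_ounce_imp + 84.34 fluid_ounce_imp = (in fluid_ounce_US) 270.9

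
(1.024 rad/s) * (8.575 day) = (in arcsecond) 1.565e+11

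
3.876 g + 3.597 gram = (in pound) 0.01648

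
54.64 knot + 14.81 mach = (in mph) 1.134e+04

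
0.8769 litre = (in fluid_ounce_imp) 30.86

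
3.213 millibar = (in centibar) 0.3213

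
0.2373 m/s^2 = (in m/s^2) 0.2373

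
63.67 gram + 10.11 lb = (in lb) 10.25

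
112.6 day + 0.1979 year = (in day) 184.8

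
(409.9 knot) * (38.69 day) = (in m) 7.049e+08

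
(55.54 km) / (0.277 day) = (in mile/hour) 5.191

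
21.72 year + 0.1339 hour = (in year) 21.72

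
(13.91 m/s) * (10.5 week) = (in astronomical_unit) 0.0005905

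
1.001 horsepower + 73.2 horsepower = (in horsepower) 74.2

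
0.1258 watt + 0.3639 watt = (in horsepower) 0.0006567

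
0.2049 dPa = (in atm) 2.022e-07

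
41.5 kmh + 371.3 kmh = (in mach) 0.3368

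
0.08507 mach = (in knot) 56.31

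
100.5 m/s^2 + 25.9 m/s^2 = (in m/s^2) 126.4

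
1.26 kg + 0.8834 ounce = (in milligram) 1.285e+06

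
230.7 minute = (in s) 1.384e+04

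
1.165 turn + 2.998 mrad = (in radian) 7.323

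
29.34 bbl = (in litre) 4665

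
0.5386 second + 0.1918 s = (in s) 0.7304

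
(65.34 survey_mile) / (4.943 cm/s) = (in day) 24.62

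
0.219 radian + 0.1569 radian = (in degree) 21.54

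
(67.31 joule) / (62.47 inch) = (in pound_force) 9.536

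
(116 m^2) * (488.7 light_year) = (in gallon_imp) 1.18e+23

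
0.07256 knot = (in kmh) 0.1344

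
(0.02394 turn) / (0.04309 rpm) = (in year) 1.057e-06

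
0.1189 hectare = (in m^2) 1189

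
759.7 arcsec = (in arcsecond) 759.7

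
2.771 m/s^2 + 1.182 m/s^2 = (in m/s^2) 3.953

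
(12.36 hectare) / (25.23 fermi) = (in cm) 4.899e+20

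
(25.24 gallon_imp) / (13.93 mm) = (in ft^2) 88.66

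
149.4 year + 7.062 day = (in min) 7.853e+07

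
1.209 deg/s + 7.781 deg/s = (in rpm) 1.498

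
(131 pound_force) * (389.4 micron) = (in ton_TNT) 5.423e-11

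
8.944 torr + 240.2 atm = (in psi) 3530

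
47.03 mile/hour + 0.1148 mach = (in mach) 0.1765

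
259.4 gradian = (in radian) 4.075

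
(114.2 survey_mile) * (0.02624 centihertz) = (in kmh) 173.6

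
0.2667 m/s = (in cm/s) 26.67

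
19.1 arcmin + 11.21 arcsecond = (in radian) 0.00561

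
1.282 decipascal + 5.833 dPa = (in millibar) 0.007115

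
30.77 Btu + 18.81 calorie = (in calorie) 7778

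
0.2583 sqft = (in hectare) 2.4e-06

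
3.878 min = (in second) 232.7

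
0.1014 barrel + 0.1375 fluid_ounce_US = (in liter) 16.13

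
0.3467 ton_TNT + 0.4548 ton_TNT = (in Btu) 3.178e+06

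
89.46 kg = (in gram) 8.946e+04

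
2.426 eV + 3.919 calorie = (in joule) 16.4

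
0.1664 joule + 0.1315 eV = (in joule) 0.1664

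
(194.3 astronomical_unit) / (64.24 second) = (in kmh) 1.629e+12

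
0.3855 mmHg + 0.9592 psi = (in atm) 0.06578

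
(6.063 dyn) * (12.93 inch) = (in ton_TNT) 4.759e-15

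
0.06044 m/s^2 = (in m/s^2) 0.06044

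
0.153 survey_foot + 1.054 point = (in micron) 4.701e+04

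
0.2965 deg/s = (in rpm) 0.04942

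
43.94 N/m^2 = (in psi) 0.006373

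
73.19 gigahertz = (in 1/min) 4.391e+12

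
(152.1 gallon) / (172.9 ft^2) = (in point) 101.6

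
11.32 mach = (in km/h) 1.388e+04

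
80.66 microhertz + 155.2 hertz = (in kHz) 0.1552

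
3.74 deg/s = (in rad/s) 0.06528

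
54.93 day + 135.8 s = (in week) 7.847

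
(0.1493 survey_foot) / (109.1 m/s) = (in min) 6.952e-06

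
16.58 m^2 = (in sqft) 178.5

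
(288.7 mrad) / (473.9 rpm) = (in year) 1.845e-10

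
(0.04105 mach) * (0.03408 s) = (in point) 1350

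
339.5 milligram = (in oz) 0.01198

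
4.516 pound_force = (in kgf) 2.048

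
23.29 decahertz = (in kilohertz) 0.2329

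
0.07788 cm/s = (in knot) 0.001514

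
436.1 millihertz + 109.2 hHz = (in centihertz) 1.092e+06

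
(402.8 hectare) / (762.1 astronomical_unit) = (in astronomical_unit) 2.362e-19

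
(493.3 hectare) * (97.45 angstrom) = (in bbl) 0.3024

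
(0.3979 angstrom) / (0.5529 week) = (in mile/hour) 2.662e-16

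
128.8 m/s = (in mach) 0.3783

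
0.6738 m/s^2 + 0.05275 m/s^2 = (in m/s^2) 0.7265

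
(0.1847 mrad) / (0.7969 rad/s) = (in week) 3.832e-10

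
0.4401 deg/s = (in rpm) 0.07335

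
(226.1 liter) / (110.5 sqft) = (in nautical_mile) 1.189e-05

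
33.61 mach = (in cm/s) 1.144e+06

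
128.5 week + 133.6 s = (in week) 128.5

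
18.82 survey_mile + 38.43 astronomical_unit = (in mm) 5.749e+15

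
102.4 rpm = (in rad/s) 10.72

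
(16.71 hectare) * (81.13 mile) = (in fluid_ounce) 7.377e+14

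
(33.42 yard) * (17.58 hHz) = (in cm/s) 5.372e+06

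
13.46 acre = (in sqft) 5.863e+05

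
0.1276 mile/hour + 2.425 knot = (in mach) 0.003831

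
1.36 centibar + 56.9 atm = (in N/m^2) 5.767e+06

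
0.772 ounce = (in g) 21.89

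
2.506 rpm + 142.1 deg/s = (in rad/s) 2.743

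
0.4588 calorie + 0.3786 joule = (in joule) 2.298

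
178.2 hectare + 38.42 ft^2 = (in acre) 440.3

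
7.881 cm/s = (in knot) 0.1532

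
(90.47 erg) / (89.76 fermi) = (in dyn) 1.008e+13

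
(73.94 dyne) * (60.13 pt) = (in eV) 9.79e+13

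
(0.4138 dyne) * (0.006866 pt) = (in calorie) 2.396e-12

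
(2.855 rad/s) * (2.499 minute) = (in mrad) 4.281e+05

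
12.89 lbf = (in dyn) 5.734e+06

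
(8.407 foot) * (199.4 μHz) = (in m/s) 0.000511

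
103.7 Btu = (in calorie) 2.615e+04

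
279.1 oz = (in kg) 7.912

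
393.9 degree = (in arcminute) 2.363e+04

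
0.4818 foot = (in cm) 14.69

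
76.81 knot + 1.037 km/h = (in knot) 77.37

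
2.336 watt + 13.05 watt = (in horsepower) 0.02063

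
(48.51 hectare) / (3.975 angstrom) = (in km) 1.22e+12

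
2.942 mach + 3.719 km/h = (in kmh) 3610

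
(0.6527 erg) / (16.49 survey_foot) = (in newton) 1.299e-08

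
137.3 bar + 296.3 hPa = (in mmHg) 1.032e+05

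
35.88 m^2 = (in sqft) 386.2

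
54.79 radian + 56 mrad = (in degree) 3142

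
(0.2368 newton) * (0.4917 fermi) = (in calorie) 2.783e-17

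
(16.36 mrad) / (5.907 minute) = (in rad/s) 4.616e-05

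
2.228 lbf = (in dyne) 9.911e+05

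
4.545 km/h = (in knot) 2.454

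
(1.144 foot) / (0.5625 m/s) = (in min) 0.01033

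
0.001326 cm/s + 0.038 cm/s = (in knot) 0.0007644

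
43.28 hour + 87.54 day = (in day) 89.34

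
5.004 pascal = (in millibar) 0.05004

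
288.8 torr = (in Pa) 3.85e+04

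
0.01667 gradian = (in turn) 4.168e-05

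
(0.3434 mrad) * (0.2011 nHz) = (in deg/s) 3.957e-12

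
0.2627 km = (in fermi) 2.627e+17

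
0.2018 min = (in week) 2.002e-05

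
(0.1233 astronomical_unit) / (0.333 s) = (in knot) 1.077e+11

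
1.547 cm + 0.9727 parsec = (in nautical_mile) 1.621e+13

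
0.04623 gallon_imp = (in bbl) 0.001322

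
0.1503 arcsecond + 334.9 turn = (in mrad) 2.104e+06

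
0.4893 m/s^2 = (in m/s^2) 0.4893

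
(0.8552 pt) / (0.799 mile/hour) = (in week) 1.397e-09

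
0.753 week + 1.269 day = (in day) 6.54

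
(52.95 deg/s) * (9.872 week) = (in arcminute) 1.897e+10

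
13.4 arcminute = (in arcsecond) 804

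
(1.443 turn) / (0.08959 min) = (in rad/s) 1.687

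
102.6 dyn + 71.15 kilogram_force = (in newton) 697.7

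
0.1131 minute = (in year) 2.152e-07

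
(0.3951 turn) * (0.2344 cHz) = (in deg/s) 0.3334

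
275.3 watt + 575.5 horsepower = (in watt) 4.294e+05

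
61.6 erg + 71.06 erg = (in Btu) 1.257e-08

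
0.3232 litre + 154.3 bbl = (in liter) 2.453e+04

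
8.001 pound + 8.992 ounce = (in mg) 3.884e+06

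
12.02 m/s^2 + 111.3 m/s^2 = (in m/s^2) 123.3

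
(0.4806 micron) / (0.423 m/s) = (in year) 3.603e-14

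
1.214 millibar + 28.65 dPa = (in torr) 0.9321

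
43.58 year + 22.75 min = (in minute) 2.291e+07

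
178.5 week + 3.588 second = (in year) 3.423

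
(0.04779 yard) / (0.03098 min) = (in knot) 0.0457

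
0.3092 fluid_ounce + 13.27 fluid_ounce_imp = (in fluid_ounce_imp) 13.59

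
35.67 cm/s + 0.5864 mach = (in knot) 388.8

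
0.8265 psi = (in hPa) 56.99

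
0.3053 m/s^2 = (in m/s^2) 0.3053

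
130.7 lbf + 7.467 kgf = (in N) 654.6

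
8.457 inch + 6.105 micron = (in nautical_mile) 0.000116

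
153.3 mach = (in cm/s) 5.22e+06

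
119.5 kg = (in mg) 1.195e+08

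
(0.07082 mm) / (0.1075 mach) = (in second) 1.935e-06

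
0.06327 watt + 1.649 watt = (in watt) 1.712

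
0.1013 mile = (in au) 1.09e-09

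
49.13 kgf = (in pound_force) 108.3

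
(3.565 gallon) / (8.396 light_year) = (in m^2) 1.699e-19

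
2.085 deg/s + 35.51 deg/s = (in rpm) 6.266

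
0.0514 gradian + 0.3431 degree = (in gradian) 0.4326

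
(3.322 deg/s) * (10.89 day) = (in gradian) 3.473e+06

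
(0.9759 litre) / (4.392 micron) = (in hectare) 0.02222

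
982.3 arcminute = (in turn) 0.04548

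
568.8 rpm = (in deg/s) 3413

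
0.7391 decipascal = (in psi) 1.072e-05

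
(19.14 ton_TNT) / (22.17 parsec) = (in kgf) 1.194e-08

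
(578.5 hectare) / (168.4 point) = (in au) 0.0006509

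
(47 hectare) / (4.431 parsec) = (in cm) 3.438e-10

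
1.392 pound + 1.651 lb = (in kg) 1.38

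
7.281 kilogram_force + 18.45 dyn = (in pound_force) 16.05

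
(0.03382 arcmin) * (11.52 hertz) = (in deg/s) 0.006493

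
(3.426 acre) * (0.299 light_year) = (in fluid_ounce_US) 1.326e+24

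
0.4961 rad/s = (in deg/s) 28.42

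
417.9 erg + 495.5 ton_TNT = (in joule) 2.073e+12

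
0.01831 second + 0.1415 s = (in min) 0.002663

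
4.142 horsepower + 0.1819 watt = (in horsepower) 4.142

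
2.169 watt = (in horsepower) 0.002909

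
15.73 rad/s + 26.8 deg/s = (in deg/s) 928.1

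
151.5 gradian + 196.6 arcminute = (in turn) 0.3879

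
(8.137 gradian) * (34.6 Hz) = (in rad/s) 4.422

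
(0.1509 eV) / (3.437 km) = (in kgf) 7.173e-25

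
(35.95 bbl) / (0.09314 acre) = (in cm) 1.516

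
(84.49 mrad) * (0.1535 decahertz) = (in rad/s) 0.1297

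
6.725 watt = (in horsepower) 0.009018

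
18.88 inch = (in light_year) 5.069e-17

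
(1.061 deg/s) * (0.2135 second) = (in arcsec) 815.5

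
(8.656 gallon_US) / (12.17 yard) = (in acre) 7.276e-07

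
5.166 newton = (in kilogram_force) 0.5268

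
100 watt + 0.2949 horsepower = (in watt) 319.9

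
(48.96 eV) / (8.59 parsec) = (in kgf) 3.018e-36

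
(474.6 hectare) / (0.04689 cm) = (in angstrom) 1.012e+20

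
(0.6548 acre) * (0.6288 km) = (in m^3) 1.666e+06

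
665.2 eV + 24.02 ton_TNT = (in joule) 1.005e+11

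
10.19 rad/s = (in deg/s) 583.8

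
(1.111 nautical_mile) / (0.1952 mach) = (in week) 5.119e-05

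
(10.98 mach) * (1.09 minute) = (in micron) 2.445e+11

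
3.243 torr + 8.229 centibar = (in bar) 0.08661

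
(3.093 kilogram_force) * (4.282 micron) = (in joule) 0.0001299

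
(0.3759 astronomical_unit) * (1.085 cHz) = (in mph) 1.365e+09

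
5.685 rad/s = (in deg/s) 325.7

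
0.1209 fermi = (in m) 1.209e-16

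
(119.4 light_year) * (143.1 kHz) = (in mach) 4.747e+20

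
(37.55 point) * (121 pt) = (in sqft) 0.006087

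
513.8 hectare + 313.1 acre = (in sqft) 6.894e+07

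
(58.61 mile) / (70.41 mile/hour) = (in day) 0.03468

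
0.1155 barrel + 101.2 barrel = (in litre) 1.611e+04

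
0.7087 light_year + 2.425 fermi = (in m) 6.705e+15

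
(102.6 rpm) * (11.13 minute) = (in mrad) 7.175e+06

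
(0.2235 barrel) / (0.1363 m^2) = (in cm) 26.07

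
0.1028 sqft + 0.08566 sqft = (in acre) 4.326e-06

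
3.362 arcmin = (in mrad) 0.978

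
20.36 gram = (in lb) 0.04489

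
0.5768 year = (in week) 30.08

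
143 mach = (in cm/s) 4.869e+06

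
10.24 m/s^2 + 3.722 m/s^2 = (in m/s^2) 13.96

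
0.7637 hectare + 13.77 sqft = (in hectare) 0.7638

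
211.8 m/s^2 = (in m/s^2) 211.8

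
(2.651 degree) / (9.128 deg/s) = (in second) 0.2904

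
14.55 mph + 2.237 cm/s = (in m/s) 6.527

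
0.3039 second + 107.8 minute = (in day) 0.07486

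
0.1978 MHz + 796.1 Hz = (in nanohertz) 1.986e+14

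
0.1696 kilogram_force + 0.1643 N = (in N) 1.828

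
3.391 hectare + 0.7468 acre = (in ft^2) 3.975e+05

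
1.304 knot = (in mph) 1.501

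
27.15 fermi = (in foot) 8.907e-14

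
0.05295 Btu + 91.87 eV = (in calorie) 13.35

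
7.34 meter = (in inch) 289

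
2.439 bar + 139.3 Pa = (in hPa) 2440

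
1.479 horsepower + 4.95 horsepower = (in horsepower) 6.429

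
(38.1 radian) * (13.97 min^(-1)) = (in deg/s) 508.3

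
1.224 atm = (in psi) 17.99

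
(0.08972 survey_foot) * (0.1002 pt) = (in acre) 2.389e-10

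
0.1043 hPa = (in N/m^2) 10.43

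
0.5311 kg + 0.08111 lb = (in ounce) 20.03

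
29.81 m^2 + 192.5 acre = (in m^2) 7.79e+05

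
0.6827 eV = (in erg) 1.094e-12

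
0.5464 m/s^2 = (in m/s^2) 0.5464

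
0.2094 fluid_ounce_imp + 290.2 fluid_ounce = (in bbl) 0.05402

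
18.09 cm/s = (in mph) 0.4047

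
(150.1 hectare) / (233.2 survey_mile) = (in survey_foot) 13.12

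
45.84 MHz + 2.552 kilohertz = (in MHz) 45.84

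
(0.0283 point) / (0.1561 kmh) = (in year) 7.301e-12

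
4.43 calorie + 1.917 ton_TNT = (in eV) 5.006e+28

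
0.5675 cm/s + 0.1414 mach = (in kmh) 173.3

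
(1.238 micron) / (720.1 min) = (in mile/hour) 6.41e-11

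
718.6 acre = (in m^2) 2.908e+06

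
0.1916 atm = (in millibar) 194.1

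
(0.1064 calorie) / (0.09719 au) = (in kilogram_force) 3.122e-12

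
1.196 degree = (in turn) 0.003322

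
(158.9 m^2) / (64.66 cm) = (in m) 245.7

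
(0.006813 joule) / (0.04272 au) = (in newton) 1.066e-12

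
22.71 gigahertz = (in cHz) 2.271e+12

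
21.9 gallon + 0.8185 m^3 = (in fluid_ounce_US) 3.048e+04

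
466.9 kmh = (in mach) 0.3809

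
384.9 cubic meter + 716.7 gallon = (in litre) 3.876e+05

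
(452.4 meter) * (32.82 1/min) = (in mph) 553.6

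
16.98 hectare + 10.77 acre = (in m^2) 2.134e+05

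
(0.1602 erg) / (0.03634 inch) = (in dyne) 1.736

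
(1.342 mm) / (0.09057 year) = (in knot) 9.133e-10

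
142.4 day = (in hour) 3418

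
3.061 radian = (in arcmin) 1.052e+04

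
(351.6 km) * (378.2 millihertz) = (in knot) 2.585e+05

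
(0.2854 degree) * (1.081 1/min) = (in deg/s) 0.005142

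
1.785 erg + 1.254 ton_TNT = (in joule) 5.247e+09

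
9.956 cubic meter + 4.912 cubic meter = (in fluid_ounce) 5.027e+05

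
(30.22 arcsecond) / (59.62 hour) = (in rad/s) 6.826e-10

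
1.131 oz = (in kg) 0.03206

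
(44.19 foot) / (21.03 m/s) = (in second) 0.6405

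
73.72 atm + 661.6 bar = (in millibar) 7.363e+05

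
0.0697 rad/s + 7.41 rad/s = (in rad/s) 7.48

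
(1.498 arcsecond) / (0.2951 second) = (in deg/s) 0.00141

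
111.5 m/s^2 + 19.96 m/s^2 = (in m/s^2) 131.5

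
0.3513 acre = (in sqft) 1.53e+04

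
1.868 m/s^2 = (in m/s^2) 1.868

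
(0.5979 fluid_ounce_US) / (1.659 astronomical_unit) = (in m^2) 7.125e-17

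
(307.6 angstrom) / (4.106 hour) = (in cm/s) 2.081e-10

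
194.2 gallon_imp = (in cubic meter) 0.8829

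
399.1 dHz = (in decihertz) 399.1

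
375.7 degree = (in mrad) 6557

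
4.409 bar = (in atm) 4.351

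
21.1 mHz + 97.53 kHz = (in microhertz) 9.753e+10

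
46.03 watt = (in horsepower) 0.06173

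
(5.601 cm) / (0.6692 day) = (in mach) 2.845e-09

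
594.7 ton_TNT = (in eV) 1.553e+31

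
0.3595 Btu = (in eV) 2.367e+21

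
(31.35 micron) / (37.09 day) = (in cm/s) 9.783e-10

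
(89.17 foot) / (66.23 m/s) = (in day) 4.75e-06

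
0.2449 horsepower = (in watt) 182.6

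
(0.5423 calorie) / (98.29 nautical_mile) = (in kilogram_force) 1.271e-06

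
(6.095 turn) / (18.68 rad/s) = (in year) 6.501e-08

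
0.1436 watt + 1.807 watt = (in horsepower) 0.002616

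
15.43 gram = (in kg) 0.01543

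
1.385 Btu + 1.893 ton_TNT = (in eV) 4.943e+28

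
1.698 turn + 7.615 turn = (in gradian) 3725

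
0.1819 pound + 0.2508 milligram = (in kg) 0.08251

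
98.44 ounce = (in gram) 2791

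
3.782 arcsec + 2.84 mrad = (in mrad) 2.858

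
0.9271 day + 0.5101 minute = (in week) 0.1325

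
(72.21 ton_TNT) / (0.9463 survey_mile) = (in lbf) 4.46e+07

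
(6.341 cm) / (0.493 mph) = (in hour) 7.992e-05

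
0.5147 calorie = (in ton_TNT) 5.147e-10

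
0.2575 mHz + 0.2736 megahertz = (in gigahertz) 0.0002736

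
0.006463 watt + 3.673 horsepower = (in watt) 2739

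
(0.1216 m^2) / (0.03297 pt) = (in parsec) 3.388e-13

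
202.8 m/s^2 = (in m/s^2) 202.8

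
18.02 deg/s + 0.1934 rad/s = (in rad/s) 0.5079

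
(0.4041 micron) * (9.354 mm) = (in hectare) 3.78e-13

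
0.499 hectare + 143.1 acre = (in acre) 144.3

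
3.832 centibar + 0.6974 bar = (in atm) 0.7261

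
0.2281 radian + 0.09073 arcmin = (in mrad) 228.1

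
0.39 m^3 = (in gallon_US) 103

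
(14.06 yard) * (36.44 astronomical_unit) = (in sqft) 7.544e+14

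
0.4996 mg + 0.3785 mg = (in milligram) 0.8781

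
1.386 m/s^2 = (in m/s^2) 1.386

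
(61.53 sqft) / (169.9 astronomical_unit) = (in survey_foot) 7.379e-13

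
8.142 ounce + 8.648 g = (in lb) 0.5279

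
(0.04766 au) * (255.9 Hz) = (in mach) 5.358e+09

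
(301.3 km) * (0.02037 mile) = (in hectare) 987.7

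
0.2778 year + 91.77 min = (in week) 14.49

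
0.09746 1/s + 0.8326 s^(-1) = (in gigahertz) 9.301e-10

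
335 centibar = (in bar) 3.35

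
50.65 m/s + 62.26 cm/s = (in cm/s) 5127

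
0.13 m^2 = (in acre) 3.212e-05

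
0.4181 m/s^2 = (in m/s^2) 0.4181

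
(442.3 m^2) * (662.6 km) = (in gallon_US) 7.742e+10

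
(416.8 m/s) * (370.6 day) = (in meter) 1.335e+10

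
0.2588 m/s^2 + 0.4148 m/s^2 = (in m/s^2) 0.6736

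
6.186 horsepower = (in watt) 4613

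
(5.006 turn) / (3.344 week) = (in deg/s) 0.0008911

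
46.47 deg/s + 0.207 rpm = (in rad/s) 0.8327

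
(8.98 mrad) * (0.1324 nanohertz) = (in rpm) 1.135e-11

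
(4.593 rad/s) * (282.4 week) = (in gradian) 4.994e+10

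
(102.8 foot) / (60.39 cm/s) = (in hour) 0.01441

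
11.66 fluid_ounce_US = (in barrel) 0.002169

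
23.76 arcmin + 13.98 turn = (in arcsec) 1.812e+07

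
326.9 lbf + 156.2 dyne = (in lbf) 326.9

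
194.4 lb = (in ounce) 3110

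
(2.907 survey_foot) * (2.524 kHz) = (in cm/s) 2.236e+05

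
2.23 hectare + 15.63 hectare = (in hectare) 17.86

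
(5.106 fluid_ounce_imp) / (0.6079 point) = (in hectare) 6.765e-05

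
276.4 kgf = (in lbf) 609.4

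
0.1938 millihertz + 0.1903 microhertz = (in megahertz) 1.94e-10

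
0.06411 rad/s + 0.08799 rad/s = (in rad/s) 0.1521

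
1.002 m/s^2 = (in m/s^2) 1.002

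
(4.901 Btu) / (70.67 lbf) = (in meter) 16.45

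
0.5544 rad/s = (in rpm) 5.294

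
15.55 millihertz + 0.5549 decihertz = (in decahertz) 0.007104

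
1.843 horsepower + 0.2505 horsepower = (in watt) 1561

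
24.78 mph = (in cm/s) 1108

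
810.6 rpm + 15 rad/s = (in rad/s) 99.89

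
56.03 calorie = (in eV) 1.463e+21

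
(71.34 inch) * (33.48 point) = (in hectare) 2.14e-06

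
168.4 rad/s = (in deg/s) 9649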